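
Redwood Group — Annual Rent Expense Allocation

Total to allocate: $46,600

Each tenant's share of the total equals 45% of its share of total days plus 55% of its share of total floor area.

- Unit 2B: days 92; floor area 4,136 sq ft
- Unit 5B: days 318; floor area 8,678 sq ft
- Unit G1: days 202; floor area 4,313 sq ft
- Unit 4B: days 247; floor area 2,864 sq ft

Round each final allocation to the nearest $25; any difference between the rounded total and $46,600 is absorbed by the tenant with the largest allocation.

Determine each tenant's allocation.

Unit 2B: $7,550 | Unit 5B: $18,900 | Unit G1: $10,450 | Unit 4B: $9,700

Days total 859; floor area total 19,991.
Composite weights (45% days + 55% floor area): Unit 2B 0.1620; Unit 5B 0.4053; Unit G1 0.2245; Unit 4B 0.2082.
Pro-rata amounts: Unit 2B 7,548.58; Unit 5B 18,888.91; Unit G1 10,460.84; Unit 4B 9,701.66.
At nearest $25: Unit 2B $7,550; Unit 5B $18,900; Unit G1 $10,450; Unit 4B $9,700. Sum = $46,600.
Rounded total matches; no reconciliation needed.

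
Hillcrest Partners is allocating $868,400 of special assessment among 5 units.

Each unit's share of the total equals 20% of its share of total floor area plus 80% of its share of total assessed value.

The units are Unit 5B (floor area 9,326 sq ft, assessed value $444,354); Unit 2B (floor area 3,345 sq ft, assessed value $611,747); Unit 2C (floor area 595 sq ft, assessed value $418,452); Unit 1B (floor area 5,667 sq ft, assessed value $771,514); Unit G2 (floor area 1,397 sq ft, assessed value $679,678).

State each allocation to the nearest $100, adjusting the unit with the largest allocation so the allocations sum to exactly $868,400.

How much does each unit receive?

Totals — floor area 20,330, assessed value 2,925,745.
Blended shares (20% floor area + 80% assessed value): Unit 5B 0.2132; Unit 2B 0.2002; Unit 2C 0.1203; Unit 1B 0.2667; Unit G2 0.1996.
Proportional shares: Unit 5B 185,184.53; Unit 2B 173,836.18; Unit 2C 104,444.80; Unit 1B 231,609.89; Unit G2 173,324.60.
Rounded to nearest $100: Unit 5B $185,200; Unit 2B $173,800; Unit 2C $104,400; Unit 1B $231,600; Unit G2 $173,300. Sum = $868,300.
Difference $868,400 − $868,300 = +$100 applied to largest allocation (Unit 1B): Unit 1B becomes $231,700.

Unit 5B: $185,200 | Unit 2B: $173,800 | Unit 2C: $104,400 | Unit 1B: $231,700 | Unit G2: $173,300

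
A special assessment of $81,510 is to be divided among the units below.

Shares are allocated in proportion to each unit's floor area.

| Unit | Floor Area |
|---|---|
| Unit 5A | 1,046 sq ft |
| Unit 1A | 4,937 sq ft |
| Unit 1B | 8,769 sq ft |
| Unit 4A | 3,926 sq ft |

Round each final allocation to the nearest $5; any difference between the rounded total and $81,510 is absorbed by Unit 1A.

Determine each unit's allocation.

Sum of floor area: 18,678.
Raw shares: Unit 5A 1,046/18,678 × $81,510 = 4,564.70; Unit 1A 4,937/18,678 × $81,510 = 21,544.86; Unit 1B 8,769/18,678 × $81,510 = 38,267.54; Unit 4A 3,926/18,678 × $81,510 = 17,132.90.
Rounded to nearest $5: Unit 5A $4,565; Unit 1A $21,545; Unit 1B $38,270; Unit 4A $17,135. Sum = $81,515.
Difference $81,510 − $81,515 = −$5 applied to Unit 1A: Unit 1A becomes $21,540.

Unit 5A: $4,565 | Unit 1A: $21,540 | Unit 1B: $38,270 | Unit 4A: $17,135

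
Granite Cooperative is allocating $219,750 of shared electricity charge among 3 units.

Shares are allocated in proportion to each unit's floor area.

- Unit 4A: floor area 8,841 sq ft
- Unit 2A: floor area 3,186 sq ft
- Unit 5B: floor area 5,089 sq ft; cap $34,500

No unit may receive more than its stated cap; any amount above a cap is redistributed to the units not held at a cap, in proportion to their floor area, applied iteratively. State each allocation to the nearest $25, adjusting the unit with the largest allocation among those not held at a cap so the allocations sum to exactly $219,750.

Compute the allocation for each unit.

Floor area total: 17,116.
Unconstrained shares: Unit 4A 113,508.40; Unit 2A 40,904.62; Unit 5B 65,336.98.
Cap binds for Unit 5B ($34,500); balance $185,250 reallocated over remaining floor area 12,027.
Shares after redistribution: Unit 4A 136,176.54 → $136,175; Unit 2A 49,073.46 → $49,075.

Unit 4A: $136,175; Unit 2A: $49,075; Unit 5B: $34,500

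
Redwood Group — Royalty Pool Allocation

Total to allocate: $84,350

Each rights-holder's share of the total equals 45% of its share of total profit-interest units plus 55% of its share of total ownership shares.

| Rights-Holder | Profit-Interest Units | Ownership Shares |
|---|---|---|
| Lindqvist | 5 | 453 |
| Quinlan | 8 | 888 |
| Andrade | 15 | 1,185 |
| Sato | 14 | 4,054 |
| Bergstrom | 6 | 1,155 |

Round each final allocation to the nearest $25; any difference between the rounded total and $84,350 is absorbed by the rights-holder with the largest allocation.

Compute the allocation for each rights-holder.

Lindqvist: $6,675 | Quinlan: $11,650 | Andrade: $18,975 | Sato: $35,375 | Bergstrom: $11,675

Totals — profit-interest units 48, ownership shares 7,735.
Blended shares (45% profit-interest units + 55% ownership shares): Lindqvist 0.0791; Quinlan 0.1381; Andrade 0.2249; Sato 0.4195; Bergstrom 0.1384.
Pro-rata amounts: Lindqvist 6,670.88; Quinlan 11,652.24; Andrade 18,969.04; Sato 35,385.77; Bergstrom 11,672.07.
At nearest $25: Lindqvist $6,675; Quinlan $11,650; Andrade $18,975; Sato $35,375; Bergstrom $11,675. Sum = $84,350.
Rounded total matches; no reconciliation needed.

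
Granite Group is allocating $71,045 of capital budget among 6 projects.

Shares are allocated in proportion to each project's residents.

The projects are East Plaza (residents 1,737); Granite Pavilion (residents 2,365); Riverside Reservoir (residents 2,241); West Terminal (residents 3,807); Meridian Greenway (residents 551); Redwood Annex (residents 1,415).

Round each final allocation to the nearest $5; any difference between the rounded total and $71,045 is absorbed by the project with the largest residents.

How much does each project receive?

Residents total: 1,737 + 2,365 + 2,241 + 3,807 + 551 + 1,415 = 12,116.
Pro-rata amounts: East Plaza 10,185.31; Granite Pavilion 13,867.73; Riverside Reservoir 13,140.63; West Terminal 22,323.23; Meridian Greenway 3,230.92; Redwood Annex 8,297.18.
At nearest $5: East Plaza $10,185; Granite Pavilion $13,870; Riverside Reservoir $13,140; West Terminal $22,325; Meridian Greenway $3,230; Redwood Annex $8,295. Sum = $71,045.
Rounded total matches; no reconciliation needed.

East Plaza: $10,185; Granite Pavilion: $13,870; Riverside Reservoir: $13,140; West Terminal: $22,325; Meridian Greenway: $3,230; Redwood Annex: $8,295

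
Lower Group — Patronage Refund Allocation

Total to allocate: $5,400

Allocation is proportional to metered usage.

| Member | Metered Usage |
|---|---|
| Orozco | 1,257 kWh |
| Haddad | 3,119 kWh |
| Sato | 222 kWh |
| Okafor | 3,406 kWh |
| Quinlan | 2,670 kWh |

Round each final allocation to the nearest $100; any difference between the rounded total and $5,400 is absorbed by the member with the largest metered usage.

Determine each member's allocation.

Metered usage total: 1,257 + 3,119 + 222 + 3,406 + 2,670 = 10,674.
Raw shares: Orozco 635.92; Haddad 1,577.91; Sato 112.31; Okafor 1,723.10; Quinlan 1,350.76.
Rounded to nearest $100: Orozco $600; Haddad $1,600; Sato $100; Okafor $1,700; Quinlan $1,400. Sum = $5,400.
Sum already equals the total — no adjustment.

Orozco: $600; Haddad: $1,600; Sato: $100; Okafor: $1,700; Quinlan: $1,400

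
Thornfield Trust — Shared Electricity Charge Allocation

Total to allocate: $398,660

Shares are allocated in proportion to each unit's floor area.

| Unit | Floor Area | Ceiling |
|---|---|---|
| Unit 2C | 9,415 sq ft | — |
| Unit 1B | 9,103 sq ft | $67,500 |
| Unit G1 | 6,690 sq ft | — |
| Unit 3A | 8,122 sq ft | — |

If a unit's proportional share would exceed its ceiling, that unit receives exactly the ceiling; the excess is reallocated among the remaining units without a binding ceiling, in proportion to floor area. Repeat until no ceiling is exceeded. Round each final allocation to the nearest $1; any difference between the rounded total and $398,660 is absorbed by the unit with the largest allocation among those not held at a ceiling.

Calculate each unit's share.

Floor area total: 33,330.
Pro-rata shares before constraints: Unit 2C 112,612.78; Unit 1B 108,880.95; Unit G1 80,019.06; Unit 3A 97,147.21.
Capped: Unit 1B ($67,500); balance $331,160 reallocated over remaining floor area 24,227.
Shares after redistribution: Unit 2C 128,694.08 → $128,694; Unit G1 91,445.92 → $91,446; Unit 3A 111,020.00 → $111,020.

Unit 2C: $128,694 | Unit 1B: $67,500 | Unit G1: $91,446 | Unit 3A: $111,020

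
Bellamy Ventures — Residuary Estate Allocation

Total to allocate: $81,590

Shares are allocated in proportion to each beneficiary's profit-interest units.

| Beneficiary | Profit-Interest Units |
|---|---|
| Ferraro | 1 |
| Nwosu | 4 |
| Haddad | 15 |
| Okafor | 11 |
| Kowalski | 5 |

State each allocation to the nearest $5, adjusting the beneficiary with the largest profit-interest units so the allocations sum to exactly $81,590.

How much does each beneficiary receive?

Total profit-interest units = 36.
Unrounded shares: Ferraro 1/36 × $81,590 = 2,266.39; Nwosu 4/36 × $81,590 = 9,065.56; Haddad 15/36 × $81,590 = 33,995.83; Okafor 11/36 × $81,590 = 24,930.28; Kowalski 5/36 × $81,590 = 11,331.94.
After rounding ($5): Ferraro $2,265; Nwosu $9,065; Haddad $33,995; Okafor $24,930; Kowalski $11,330. Sum = $81,585.
Difference $81,590 − $81,585 = +$5 applied to largest profit-interest units (Haddad): Haddad becomes $34,000.

Ferraro: $2,265 | Nwosu: $9,065 | Haddad: $34,000 | Okafor: $24,930 | Kowalski: $11,330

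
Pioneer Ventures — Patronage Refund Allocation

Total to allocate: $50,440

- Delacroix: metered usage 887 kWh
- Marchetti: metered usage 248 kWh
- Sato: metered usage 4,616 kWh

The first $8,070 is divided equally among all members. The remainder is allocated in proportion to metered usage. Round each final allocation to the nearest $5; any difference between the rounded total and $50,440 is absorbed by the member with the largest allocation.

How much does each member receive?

Delacroix: $9,225 | Marchetti: $4,515 | Sato: $36,700

First tranche $8,070 split equally: $2,690 each.
Remainder $42,370 by metered usage (total 5,751): Delacroix 6,534.90 → $6,535; Marchetti 1,827.12 → $1,825; Sato 34,007.98 → $34,010.
Totals: Delacroix $2,690 + $6,535 = $9,225; Marchetti $2,690 + $1,825 = $4,515; Sato $2,690 + $34,010 = $36,700.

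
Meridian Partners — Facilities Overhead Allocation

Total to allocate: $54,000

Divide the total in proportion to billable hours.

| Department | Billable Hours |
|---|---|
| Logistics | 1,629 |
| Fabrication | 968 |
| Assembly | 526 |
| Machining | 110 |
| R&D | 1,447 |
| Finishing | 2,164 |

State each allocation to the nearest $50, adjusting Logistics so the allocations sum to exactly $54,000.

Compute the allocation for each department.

Sum of billable hours: 6,844.
Proportional shares: Logistics 1,629/6,844 × $54,000 = 12,853.01; Fabrication 968/6,844 × $54,000 = 7,637.64; Assembly 526/6,844 × $54,000 = 4,150.20; Machining 110/6,844 × $54,000 = 867.91; R&D 1,447/6,844 × $54,000 = 11,417.01; Finishing 2,164/6,844 × $54,000 = 17,074.23.
Rounded to nearest $50: Logistics $12,850; Fabrication $7,650; Assembly $4,150; Machining $850; R&D $11,400; Finishing $17,050. Sum = $53,950.
Difference $54,000 − $53,950 = +$50 applied to Logistics: Logistics becomes $12,900.

Logistics: $12,900 | Fabrication: $7,650 | Assembly: $4,150 | Machining: $850 | R&D: $11,400 | Finishing: $17,050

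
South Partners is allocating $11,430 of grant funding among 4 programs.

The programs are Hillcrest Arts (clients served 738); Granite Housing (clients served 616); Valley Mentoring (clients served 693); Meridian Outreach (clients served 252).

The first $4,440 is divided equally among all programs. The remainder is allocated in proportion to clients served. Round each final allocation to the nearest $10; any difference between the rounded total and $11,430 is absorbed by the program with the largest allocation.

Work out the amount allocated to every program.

Hillcrest Arts: $3,350; Granite Housing: $2,980; Valley Mentoring: $3,220; Meridian Outreach: $1,880

Equal tier: $4,440 ÷ 4 = $1,110 apiece.
Remainder $6,990 by clients served (total 2,299): Hillcrest Arts 2,243.85 → $2,240; Granite Housing 1,872.92 → $1,870; Valley Mentoring 2,107.03 → $2,110; Meridian Outreach 766.19 → $770.
Totals: Hillcrest Arts $1,110 + $2,240 = $3,350; Granite Housing $1,110 + $1,870 = $2,980; Valley Mentoring $1,110 + $2,110 = $3,220; Meridian Outreach $1,110 + $770 = $1,880.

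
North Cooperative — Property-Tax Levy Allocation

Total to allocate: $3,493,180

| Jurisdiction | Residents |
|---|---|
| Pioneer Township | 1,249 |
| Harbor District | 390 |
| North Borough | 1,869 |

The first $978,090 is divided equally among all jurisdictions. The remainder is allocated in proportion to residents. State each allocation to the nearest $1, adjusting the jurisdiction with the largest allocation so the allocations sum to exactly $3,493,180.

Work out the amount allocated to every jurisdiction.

Pioneer Township: $1,221,511 | Harbor District: $605,644 | North Borough: $1,666,025

Equal tier: $978,090 ÷ 3 = $326,030 apiece.
Remainder $2,515,090 by residents (total 3,508): Pioneer Township 895,481.02 → $895,481; Harbor District 279,613.77 → $279,614; North Borough 1,339,995.21 → $1,339,995.
Totals: Pioneer Township $326,030 + $895,481 = $1,221,511; Harbor District $326,030 + $279,614 = $605,644; North Borough $326,030 + $1,339,995 = $1,666,025.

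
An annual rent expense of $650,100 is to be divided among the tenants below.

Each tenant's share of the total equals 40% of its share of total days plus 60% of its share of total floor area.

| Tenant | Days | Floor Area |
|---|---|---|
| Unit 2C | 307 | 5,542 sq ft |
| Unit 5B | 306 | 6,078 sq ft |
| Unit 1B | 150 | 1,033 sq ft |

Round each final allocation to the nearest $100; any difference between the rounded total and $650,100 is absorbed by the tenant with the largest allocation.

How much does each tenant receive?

Days total 763; floor area total 12,653.
Blended shares (40% days + 60% floor area): Unit 2C 0.4237; Unit 5B 0.4486; Unit 1B 0.1276.
Pro-rata amounts: Unit 2C 275,475.31; Unit 5B 291,658.02; Unit 1B 82,966.67.
Rounded to nearest $100: Unit 2C $275,500; Unit 5B $291,700; Unit 1B $83,000. Sum = $650,200.
Difference $650,100 − $650,200 = −$100 applied to largest allocation (Unit 5B): Unit 5B becomes $291,600.

Unit 2C: $275,500 | Unit 5B: $291,600 | Unit 1B: $83,000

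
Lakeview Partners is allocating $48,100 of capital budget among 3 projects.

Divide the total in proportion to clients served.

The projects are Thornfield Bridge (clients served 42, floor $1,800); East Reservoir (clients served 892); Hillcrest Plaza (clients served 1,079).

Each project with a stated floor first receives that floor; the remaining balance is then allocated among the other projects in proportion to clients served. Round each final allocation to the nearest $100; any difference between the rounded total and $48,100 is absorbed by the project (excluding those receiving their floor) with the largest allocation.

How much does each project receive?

Minimums first: Thornfield Bridge $1,800. Remaining pool $46,300.
Remaining pool split over remaining clients served 1,971: East Reservoir 20,953.63 → $21,000; Hillcrest Plaza 25,346.37 → $25,300.

Thornfield Bridge: $1,800 | East Reservoir: $21,000 | Hillcrest Plaza: $25,300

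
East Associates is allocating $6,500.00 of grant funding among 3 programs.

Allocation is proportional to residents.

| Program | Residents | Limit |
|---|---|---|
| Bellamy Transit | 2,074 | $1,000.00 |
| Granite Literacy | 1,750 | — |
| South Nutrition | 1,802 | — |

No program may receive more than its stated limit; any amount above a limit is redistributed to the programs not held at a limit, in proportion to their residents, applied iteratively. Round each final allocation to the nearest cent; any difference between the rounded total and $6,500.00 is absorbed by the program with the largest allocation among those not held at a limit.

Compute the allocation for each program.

Bellamy Transit: $1,000.00 · Granite Literacy: $2,709.74 · South Nutrition: $2,790.26

Combined residents = 5,626.
Unconstrained shares: Bellamy Transit 2,396.1962; Granite Literacy 2,021.8628; South Nutrition 2,081.9410.
Cap binds for Bellamy Transit ($1,000.00); residual $5,500.00 reallocated over remaining residents 3,552.
Remaining shares: Granite Literacy 2,709.7410 → $2,709.74; South Nutrition 2,790.2590 → $2,790.26.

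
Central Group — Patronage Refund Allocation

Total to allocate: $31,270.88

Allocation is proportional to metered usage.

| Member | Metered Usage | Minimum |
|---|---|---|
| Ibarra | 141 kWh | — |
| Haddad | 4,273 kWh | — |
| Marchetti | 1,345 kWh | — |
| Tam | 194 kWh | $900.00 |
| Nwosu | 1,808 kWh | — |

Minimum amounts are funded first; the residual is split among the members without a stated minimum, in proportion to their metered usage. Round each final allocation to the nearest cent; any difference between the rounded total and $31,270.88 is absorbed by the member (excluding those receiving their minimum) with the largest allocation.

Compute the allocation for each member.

Ibarra: $565.92; Haddad: $17,150.09; Marchetti: $5,398.29; Tam: $900.00; Nwosu: $7,256.58

Guaranteed amounts: Tam $900.00. Remaining pool $30,370.88.
Remaining pool split over remaining metered usage 7,567: Ibarra 565.9170 → $565.92; Haddad 17,150.0952 → $17,150.10; Marchetti 5,398.2865 → $5,398.29; Nwosu 7,256.5813 → $7,256.58.
Rounding difference −$0.01 applied to Haddad → $17,150.09.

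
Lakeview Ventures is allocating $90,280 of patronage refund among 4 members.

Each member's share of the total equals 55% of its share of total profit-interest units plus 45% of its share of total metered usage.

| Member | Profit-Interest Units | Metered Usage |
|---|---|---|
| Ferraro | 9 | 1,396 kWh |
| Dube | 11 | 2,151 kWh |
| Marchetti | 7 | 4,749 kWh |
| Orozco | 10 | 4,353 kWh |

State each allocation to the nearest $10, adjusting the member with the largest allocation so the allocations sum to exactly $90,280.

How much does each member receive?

Ferraro: $16,560; Dube: $21,670; Marchetti: $24,650; Orozco: $27,400

Profit-interest units total 37; metered usage total 12,649.
Composite weights (55% profit-interest units + 45% metered usage): Ferraro 0.1834; Dube 0.2400; Marchetti 0.2730; Orozco 0.3035.
Proportional shares: Ferraro 16,561.67; Dube 21,670.57; Marchetti 24,646.82; Orozco 27,400.95.
Rounded to nearest $10: Ferraro $16,560; Dube $21,670; Marchetti $24,650; Orozco $27,400. Sum = $90,280.
Sum already equals the total — no adjustment.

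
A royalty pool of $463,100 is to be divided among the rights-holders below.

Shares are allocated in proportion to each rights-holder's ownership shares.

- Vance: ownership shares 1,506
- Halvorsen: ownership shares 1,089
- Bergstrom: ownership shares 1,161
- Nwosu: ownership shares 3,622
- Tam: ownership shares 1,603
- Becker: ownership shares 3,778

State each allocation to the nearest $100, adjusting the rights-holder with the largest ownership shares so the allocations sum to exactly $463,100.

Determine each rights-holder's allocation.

Combined ownership shares = 1,506 + 1,089 + 1,161 + 3,622 + 1,603 + 3,778 = 12,759.
Raw shares: Vance 54,661.70; Halvorsen 39,526.29; Bergstrom 42,139.60; Nwosu 131,463.92; Tam 58,182.40; Becker 137,126.09.
After rounding ($100): Vance $54,700; Halvorsen $39,500; Bergstrom $42,100; Nwosu $131,500; Tam $58,200; Becker $137,100. Sum = $463,100.
Sum already equals the total — no adjustment.

Vance: $54,700; Halvorsen: $39,500; Bergstrom: $42,100; Nwosu: $131,500; Tam: $58,200; Becker: $137,100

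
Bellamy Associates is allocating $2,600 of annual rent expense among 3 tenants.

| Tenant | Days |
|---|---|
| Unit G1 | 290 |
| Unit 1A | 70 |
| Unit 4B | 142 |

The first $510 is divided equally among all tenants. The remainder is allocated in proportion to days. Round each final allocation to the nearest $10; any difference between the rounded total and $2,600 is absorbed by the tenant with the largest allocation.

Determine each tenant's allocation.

$510 shared equally gives $170 per tenant.
Remainder $2,090 by days (total 502): Unit G1 1,207.37 → $1,210; Unit 1A 291.43 → $290; Unit 4B 591.20 → $590.
Totals: Unit G1 $170 + $1,210 = $1,380; Unit 1A $170 + $290 = $460; Unit 4B $170 + $590 = $760.

Unit G1: $1,380 · Unit 1A: $460 · Unit 4B: $760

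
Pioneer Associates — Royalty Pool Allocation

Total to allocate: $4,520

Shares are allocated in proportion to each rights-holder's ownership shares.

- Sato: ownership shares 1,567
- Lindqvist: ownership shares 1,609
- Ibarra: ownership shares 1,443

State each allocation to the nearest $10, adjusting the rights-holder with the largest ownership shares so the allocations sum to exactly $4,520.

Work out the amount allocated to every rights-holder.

Sum of ownership shares: 4,619.
Pro-rata amounts: Sato 1,567/4,619 × $4,520 = 1,533.41; Lindqvist 1,609/4,619 × $4,520 = 1,574.51; Ibarra 1,443/4,619 × $4,520 = 1,412.07.
After rounding ($10): Sato $1,530; Lindqvist $1,570; Ibarra $1,410. Sum = $4,510.
Difference $4,520 − $4,510 = +$10 applied to largest ownership shares (Lindqvist): Lindqvist becomes $1,580.

Sato: $1,530; Lindqvist: $1,580; Ibarra: $1,410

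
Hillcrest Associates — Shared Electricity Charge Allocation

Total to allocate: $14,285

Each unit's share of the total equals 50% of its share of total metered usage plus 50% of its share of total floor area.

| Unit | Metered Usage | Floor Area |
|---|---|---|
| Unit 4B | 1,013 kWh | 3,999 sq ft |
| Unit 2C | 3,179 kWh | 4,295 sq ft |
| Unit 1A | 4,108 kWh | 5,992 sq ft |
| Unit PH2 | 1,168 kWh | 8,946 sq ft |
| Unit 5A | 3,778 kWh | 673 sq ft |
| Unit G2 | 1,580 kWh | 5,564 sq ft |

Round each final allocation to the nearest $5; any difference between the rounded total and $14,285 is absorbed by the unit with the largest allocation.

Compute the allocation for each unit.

Metered usage total 14,826; floor area total 29,469.
Blended shares (50% metered usage + 50% floor area): Unit 4B 0.1020; Unit 2C 0.1801; Unit 1A 0.2402; Unit PH2 0.1912; Unit 5A 0.1388; Unit G2 0.1477.
Proportional shares: Unit 4B 1,457.27; Unit 2C 2,572.49; Unit 1A 3,431.35; Unit PH2 2,730.96; Unit 5A 1,983.19; Unit G2 2,109.74.
After rounding ($5): Unit 4B $1,455; Unit 2C $2,570; Unit 1A $3,430; Unit PH2 $2,730; Unit 5A $1,985; Unit G2 $2,110. Sum = $14,280.
Difference $14,285 − $14,280 = +$5 applied to largest allocation (Unit 1A): Unit 1A becomes $3,435.

Unit 4B: $1,455 | Unit 2C: $2,570 | Unit 1A: $3,435 | Unit PH2: $2,730 | Unit 5A: $1,985 | Unit G2: $2,110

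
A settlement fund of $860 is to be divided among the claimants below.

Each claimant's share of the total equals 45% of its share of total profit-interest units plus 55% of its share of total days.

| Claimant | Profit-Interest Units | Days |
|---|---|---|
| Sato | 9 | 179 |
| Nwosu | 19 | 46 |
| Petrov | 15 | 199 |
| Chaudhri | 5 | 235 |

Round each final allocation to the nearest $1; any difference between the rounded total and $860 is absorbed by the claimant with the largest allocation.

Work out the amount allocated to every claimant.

Sato: $201; Nwosu: $186; Petrov: $264; Chaudhri: $209

Totals — profit-interest units 48, days 659.
Combined weights (45% profit-interest units + 55% days): Sato 0.2338; Nwosu 0.2165; Petrov 0.3067; Chaudhri 0.2430.
Proportional shares: Sato 201.04; Nwosu 186.20; Petrov 263.77; Chaudhri 208.98.
After rounding ($1): Sato $201; Nwosu $186; Petrov $264; Chaudhri $209. Sum = $860.
Sum already equals the total — no adjustment.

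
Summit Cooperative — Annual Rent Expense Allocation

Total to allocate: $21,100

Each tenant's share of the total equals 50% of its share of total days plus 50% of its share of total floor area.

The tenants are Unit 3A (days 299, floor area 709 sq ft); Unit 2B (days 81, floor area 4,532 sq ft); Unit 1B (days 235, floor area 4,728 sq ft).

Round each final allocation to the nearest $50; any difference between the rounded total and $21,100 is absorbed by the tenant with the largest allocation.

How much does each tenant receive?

Days total 615; floor area total 9,969.
Composite weights (50% days + 50% floor area): Unit 3A 0.2786; Unit 2B 0.2932; Unit 1B 0.4282.
Proportional shares: Unit 3A 5,879.51; Unit 2B 6,185.64; Unit 1B 9,034.85.
At nearest $50: Unit 3A $5,900; Unit 2B $6,200; Unit 1B $9,050. Sum = $21,150.
Difference $21,100 − $21,150 = −$50 applied to largest allocation (Unit 1B): Unit 1B becomes $9,000.

Unit 3A: $5,900 | Unit 2B: $6,200 | Unit 1B: $9,000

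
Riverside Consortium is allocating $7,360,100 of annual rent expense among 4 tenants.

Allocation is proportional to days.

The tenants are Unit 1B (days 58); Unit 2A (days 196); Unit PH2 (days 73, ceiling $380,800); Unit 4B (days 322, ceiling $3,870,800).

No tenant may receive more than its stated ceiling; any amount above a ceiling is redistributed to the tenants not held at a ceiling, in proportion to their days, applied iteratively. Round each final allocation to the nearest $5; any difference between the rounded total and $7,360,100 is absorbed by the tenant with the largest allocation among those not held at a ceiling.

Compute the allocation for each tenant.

Total days = 649.
Unconstrained shares: Unit 1B 657,759.32; Unit 2A 2,222,772.88; Unit PH2 827,869.49; Unit 4B 3,651,698.31.
Held at cap: Unit PH2 ($380,800); balance $6,979,300 reallocated over remaining days 576.
Held at cap: Unit 4B ($3,870,800); balance $3,108,500 reallocated over remaining days 254.
Shares after redistribution: Unit 1B 709,814.96 → $709,815; Unit 2A 2,398,685.04 → $2,398,685.

Unit 1B: $709,815 | Unit 2A: $2,398,685 | Unit PH2: $380,800 | Unit 4B: $3,870,800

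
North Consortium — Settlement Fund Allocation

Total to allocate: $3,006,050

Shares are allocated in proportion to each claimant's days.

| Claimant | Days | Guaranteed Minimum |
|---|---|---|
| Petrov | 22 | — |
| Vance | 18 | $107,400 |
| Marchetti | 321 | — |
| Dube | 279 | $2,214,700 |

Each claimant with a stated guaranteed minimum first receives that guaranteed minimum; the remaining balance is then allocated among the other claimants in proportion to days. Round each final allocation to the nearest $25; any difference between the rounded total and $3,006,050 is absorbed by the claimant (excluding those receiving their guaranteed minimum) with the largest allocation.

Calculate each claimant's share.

Fund the minimums — Vance $107,400; Dube $2,214,700. Remaining pool $683,950.
Remaining pool split over remaining days 343: Petrov 43,868.51 → $43,875; Marchetti 640,081.49 → $640,075.

Petrov: $43,875; Vance: $107,400; Marchetti: $640,075; Dube: $2,214,700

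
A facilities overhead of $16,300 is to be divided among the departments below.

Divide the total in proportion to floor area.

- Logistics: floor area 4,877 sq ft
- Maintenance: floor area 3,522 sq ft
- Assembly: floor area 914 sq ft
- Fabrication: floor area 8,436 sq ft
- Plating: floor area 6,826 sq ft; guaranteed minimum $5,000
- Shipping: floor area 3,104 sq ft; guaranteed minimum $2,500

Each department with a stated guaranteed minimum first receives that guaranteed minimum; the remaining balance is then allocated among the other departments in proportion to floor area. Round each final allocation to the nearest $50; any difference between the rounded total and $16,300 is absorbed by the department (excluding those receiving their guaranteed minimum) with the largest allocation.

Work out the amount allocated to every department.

Logistics: $2,400 · Maintenance: $1,750 · Assembly: $450 · Fabrication: $4,200 · Plating: $5,000 · Shipping: $2,500

Guaranteed amounts: Plating $5,000; Shipping $2,500. Remaining pool $8,800.
Remaining pool split over remaining floor area 17,749: Logistics 2,418.03 → $2,400; Maintenance 1,746.22 → $1,750; Assembly 453.16 → $450; Fabrication 4,182.59 → $4,200.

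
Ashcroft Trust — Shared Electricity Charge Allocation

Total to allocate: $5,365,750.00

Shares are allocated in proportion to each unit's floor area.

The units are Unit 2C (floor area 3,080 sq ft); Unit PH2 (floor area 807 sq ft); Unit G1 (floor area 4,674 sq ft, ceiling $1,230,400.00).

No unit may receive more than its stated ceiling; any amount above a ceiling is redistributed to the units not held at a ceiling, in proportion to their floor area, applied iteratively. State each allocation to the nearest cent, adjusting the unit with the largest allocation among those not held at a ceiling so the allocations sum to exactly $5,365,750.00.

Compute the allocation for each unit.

Combined floor area = 8,561.
Unconstrained shares: Unit 2C 1,930,441.5372; Unit PH2 505,800.7534; Unit G1 2,929,507.7094.
Capped: Unit G1 ($1,230,400.00); remaining pool $4,135,350.00 reallocated over remaining floor area 3,887.
Shares after redistribution: Unit 2C 3,276,788.7831 → $3,276,788.78; Unit PH2 858,561.2169 → $858,561.22.

Unit 2C: $3,276,788.78 | Unit PH2: $858,561.22 | Unit G1: $1,230,400.00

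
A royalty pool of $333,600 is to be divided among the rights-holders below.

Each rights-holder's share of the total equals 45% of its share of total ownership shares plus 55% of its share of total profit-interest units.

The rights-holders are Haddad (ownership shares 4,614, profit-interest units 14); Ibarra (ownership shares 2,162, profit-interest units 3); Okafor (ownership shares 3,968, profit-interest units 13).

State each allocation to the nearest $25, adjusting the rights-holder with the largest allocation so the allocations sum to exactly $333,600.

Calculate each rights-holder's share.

Ownership shares total 10,744; profit-interest units total 30.
Blended shares (45% ownership shares + 55% profit-interest units): Haddad 0.4499; Ibarra 0.1456; Okafor 0.4045.
Pro-rata amounts: Haddad 150,092.88; Ibarra 48,556.44; Okafor 134,950.68.
Rounded to nearest $25: Haddad $150,100; Ibarra $48,550; Okafor $134,950. Sum = $333,600.
Sum already equals the total — no adjustment.

Haddad: $150,100 | Ibarra: $48,550 | Okafor: $134,950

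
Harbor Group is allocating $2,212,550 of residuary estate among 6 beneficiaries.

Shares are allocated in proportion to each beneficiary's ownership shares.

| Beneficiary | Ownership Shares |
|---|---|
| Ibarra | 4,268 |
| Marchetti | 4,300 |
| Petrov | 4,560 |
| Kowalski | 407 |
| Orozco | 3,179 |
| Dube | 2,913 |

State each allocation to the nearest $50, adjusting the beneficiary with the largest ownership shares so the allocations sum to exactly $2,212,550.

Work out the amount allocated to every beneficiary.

Sum of ownership shares: 4,268 + 4,300 + 4,560 + 407 + 3,179 + 2,913 = 19,627.
Unrounded shares: Ibarra 481,131.27; Marchetti 484,738.63; Petrov 514,048.40; Kowalski 45,881.07; Orozco 358,368.39; Dube 328,382.24.
After rounding ($50): Ibarra $481,150; Marchetti $484,750; Petrov $514,050; Kowalski $45,900; Orozco $358,350; Dube $328,400. Sum = $2,212,600.
Difference $2,212,550 − $2,212,600 = −$50 applied to largest ownership shares (Petrov): Petrov becomes $514,000.

Ibarra: $481,150 | Marchetti: $484,750 | Petrov: $514,000 | Kowalski: $45,900 | Orozco: $358,350 | Dube: $328,400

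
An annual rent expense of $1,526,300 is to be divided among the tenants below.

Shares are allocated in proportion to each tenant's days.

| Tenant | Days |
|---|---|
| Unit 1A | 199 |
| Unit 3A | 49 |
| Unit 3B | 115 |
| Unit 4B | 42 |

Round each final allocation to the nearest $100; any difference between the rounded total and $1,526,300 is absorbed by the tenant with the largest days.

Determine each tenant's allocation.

Combined days = 199 + 49 + 115 + 42 = 405.
Pro-rata amounts: Unit 1A 749,959.75; Unit 3A 184,663.46; Unit 3B 433,393.83; Unit 4B 158,282.96.
After rounding ($100): Unit 1A $750,000; Unit 3A $184,700; Unit 3B $433,400; Unit 4B $158,300. Sum = $1,526,400.
Difference $1,526,300 − $1,526,400 = −$100 applied to largest days (Unit 1A): Unit 1A becomes $749,900.

Unit 1A: $749,900 · Unit 3A: $184,700 · Unit 3B: $433,400 · Unit 4B: $158,300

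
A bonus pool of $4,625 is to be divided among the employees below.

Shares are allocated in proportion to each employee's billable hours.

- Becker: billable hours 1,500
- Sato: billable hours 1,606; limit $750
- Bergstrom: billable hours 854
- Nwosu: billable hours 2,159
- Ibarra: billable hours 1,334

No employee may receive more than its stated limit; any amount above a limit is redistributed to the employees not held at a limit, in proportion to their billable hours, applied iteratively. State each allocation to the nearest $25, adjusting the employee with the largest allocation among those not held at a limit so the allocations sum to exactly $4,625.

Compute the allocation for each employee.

Becker: $1,000 · Sato: $750 · Bergstrom: $575 · Nwosu: $1,425 · Ibarra: $875

Combined billable hours = 7,453.
Proportional shares (ignoring caps): Becker 930.83; Sato 996.61; Bergstrom 529.95; Nwosu 1,339.78; Ibarra 827.82.
Held at cap: Sato ($750); remaining pool $3,875 reallocated over remaining billable hours 5,847.
Remaining shares: Becker 994.10 → $1,000; Bergstrom 565.97 → $575; Nwosu 1,430.84 → $1,425; Ibarra 884.09 → $875.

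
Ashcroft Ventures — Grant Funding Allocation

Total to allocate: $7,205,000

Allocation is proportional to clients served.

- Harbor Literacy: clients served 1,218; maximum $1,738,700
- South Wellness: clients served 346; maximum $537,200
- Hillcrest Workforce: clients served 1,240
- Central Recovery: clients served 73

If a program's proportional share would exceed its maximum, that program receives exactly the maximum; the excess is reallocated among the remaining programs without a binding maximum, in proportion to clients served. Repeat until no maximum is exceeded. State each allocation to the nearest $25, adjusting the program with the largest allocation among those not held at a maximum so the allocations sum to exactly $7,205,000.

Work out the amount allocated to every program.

Harbor Literacy: $1,738,700 | South Wellness: $537,200 | Hillcrest Workforce: $4,655,050 | Central Recovery: $274,050

Sum of clients served: 2,877.
Unconstrained shares: Harbor Literacy 3,050,291.97; South Wellness 866,503.30; Hillcrest Workforce 3,105,387.56; Central Recovery 182,817.17.
Cap binds for Harbor Literacy ($1,738,700), South Wellness ($537,200); residual $4,929,100 reallocated over remaining clients served 1,313.
Shares after redistribution: Hillcrest Workforce 4,655,052.55 → $4,655,050; Central Recovery 274,047.45 → $274,050.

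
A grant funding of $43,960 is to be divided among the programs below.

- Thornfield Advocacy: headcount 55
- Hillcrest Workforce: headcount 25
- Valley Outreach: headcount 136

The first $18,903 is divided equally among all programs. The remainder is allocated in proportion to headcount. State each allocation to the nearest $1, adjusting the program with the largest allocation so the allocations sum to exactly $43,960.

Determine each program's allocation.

Thornfield Advocacy: $12,681; Hillcrest Workforce: $9,201; Valley Outreach: $22,078

First tranche $18,903 split equally: $6,301 each.
Remainder $25,057 by headcount (total 216): Thornfield Advocacy 6,380.25 → $6,380; Hillcrest Workforce 2,900.12 → $2,900; Valley Outreach 15,776.63 → $15,777.
Totals: Thornfield Advocacy $6,301 + $6,380 = $12,681; Hillcrest Workforce $6,301 + $2,900 = $9,201; Valley Outreach $6,301 + $15,777 = $22,078.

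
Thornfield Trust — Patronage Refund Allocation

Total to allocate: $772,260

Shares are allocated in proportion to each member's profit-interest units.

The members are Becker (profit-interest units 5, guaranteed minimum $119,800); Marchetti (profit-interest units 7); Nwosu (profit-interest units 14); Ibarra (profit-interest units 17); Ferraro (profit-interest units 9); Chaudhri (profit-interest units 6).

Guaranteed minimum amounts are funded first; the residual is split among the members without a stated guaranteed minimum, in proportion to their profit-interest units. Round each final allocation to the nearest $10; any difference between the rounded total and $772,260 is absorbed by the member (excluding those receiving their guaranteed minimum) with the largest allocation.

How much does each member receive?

Becker: $119,800 · Marchetti: $86,170 · Nwosu: $172,350 · Ibarra: $209,280 · Ferraro: $110,800 · Chaudhri: $73,860

Guaranteed amounts: Becker $119,800. Balance $652,460.
Balance split over remaining profit-interest units 53: Marchetti 86,173.96 → $86,170; Nwosu 172,347.92 → $172,350; Ibarra 209,279.62 → $209,280; Ferraro 110,795.09 → $110,800; Chaudhri 73,863.40 → $73,860.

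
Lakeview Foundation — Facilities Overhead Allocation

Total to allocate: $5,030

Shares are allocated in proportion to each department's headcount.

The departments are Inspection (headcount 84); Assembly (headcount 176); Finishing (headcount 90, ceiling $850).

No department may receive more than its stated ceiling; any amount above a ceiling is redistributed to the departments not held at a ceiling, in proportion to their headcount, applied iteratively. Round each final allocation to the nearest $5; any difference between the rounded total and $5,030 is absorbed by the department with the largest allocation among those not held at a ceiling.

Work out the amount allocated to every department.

Sum of headcount: 350.
Proportional shares (ignoring caps): Inspection 1,207.20; Assembly 2,529.37; Finishing 1,293.43.
Held at cap: Finishing ($850); balance $4,180 reallocated over remaining headcount 260.
Shares after redistribution: Inspection 1,350.46 → $1,350; Assembly 2,829.54 → $2,830.

Inspection: $1,350 · Assembly: $2,830 · Finishing: $850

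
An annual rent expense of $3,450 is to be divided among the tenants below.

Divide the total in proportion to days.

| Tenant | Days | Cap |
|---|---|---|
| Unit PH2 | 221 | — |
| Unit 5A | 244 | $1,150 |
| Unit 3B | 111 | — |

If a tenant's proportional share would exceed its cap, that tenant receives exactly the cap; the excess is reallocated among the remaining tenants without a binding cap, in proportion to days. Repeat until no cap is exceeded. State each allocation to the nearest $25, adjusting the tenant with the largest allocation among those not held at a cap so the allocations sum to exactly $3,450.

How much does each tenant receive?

Unit PH2: $1,525 · Unit 5A: $1,150 · Unit 3B: $775

Combined days = 576.
Unconstrained shares: Unit PH2 1,323.70; Unit 5A 1,461.46; Unit 3B 664.84.
Cap binds for Unit 5A ($1,150); residual $2,300 reallocated over remaining days 332.
Shares after redistribution: Unit PH2 1,531.02 → $1,525; Unit 3B 768.98 → $775.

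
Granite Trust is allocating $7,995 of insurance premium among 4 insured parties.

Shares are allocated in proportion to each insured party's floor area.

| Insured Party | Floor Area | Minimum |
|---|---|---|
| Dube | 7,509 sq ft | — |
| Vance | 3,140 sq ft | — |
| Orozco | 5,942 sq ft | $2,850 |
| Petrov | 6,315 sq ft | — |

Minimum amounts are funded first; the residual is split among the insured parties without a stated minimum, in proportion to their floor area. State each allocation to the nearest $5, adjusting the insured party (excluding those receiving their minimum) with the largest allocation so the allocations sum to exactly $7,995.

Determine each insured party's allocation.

Fund the minimums — Orozco $2,850. Balance $5,145.
Balance split over remaining floor area 16,964: Dube 2,277.40 → $2,275; Vance 952.33 → $950; Petrov 1,915.27 → $1,915.
Rounding difference +$5 applied to Dube → $2,280.

Dube: $2,280 | Vance: $950 | Orozco: $2,850 | Petrov: $1,915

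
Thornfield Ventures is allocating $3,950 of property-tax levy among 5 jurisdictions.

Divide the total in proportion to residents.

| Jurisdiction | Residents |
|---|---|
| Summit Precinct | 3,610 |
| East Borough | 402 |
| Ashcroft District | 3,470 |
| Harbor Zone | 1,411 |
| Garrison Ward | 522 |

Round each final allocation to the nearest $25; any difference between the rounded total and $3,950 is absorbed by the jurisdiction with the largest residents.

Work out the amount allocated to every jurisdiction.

Sum of residents: 9,415.
Unrounded shares: Summit Precinct 3,610/9,415 × $3,950 = 1,514.55; East Borough 402/9,415 × $3,950 = 168.66; Ashcroft District 3,470/9,415 × $3,950 = 1,455.82; Harbor Zone 1,411/9,415 × $3,950 = 591.98; Garrison Ward 522/9,415 × $3,950 = 219.00.
After rounding ($25): Summit Precinct $1,525; East Borough $175; Ashcroft District $1,450; Harbor Zone $600; Garrison Ward $225. Sum = $3,975.
Difference $3,950 − $3,975 = −$25 applied to largest residents (Summit Precinct): Summit Precinct becomes $1,500.

Summit Precinct: $1,500; East Borough: $175; Ashcroft District: $1,450; Harbor Zone: $600; Garrison Ward: $225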